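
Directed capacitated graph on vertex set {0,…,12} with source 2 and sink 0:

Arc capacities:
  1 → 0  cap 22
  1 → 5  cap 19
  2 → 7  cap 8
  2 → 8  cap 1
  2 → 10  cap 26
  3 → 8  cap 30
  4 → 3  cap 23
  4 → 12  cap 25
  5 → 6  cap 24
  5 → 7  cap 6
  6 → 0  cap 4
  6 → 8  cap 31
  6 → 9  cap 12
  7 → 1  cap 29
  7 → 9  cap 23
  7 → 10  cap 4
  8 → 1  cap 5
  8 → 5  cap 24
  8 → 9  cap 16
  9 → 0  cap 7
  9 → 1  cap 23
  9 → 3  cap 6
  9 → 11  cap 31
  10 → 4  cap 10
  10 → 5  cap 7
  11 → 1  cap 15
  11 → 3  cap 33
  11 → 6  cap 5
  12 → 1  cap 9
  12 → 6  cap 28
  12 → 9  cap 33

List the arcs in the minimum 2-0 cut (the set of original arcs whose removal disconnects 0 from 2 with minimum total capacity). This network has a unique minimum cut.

Min-cut arcs: {(2,7), (2,8), (10,4), (10,5)} (total capacity 26)

augment #1: 2→7→1→0 push 8
augment #2: 2→8→1→0 push 1
augment #3: 2→10→5→6→0 push 4
augment #4: 2→10→4→12→1→0 push 9
augment #5: 2→10→4→12→9→0 push 1
augment #6: 2→10→5→6→9→0 push 3
max flow = 26; residual-reachable set from 2 gives S-side
cut edges (S→T): {(2,7), (2,8), (10,4), (10,5)} total cap 26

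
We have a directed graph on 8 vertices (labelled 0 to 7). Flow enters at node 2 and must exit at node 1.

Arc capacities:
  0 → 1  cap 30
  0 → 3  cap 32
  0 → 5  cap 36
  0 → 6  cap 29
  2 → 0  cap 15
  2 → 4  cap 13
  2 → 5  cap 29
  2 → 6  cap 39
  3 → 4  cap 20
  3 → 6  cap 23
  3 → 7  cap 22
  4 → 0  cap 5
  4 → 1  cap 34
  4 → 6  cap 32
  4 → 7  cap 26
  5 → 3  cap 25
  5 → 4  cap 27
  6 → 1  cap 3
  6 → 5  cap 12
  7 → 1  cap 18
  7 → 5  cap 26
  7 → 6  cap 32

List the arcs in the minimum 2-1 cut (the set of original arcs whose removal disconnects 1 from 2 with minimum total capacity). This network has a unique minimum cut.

augment #1: 2→0→1 push 15
augment #2: 2→4→1 push 13
augment #3: 2→6→1 push 3
augment #4: 2→5→4→1 push 21
augment #5: 2→5→3→7→1 push 8
augment #6: 2→6→5→3→7→1 push 10
augment #7: 2→6→5→4→0→1 push 2
max flow = 72; residual-reachable set from 2 gives S-side
cut edges (S→T): {(2,0), (2,4), (2,5), (6,1), (6,5)} total cap 72

Min-cut arcs: {(2,0), (2,4), (2,5), (6,1), (6,5)} (total capacity 72)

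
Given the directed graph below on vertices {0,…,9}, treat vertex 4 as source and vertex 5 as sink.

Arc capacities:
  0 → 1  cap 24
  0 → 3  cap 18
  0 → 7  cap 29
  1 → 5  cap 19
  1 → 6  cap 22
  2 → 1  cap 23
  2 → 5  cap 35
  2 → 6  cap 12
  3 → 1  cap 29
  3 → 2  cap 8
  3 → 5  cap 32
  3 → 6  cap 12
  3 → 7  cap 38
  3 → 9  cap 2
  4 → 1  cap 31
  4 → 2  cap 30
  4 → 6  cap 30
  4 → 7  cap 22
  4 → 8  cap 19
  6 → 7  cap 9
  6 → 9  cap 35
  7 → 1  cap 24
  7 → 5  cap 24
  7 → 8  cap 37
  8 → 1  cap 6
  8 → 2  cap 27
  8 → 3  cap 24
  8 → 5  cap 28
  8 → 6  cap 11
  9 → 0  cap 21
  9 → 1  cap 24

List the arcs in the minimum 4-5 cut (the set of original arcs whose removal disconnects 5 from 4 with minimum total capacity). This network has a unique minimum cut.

augment #1: 4→1→5 push 19
augment #2: 4→2→5 push 30
augment #3: 4→7→5 push 22
augment #4: 4→8→5 push 19
augment #5: 4→6→7→5 push 2
augment #6: 4→6→7→8→5 push 7
augment #7: 4→6→9→0→3→5 push 18
augment #8: 4→6→9→0→7→8→5 push 2
augment #9: 4→6→9→0→7→8→2→5 push 1
max flow = 120; residual-reachable set from 4 gives S-side
cut edges (S→T): {(1,5), (4,2), (4,7), (4,8), (6,7), (9,0)} total cap 120

Min-cut arcs: {(1,5), (4,2), (4,7), (4,8), (6,7), (9,0)} (total capacity 120)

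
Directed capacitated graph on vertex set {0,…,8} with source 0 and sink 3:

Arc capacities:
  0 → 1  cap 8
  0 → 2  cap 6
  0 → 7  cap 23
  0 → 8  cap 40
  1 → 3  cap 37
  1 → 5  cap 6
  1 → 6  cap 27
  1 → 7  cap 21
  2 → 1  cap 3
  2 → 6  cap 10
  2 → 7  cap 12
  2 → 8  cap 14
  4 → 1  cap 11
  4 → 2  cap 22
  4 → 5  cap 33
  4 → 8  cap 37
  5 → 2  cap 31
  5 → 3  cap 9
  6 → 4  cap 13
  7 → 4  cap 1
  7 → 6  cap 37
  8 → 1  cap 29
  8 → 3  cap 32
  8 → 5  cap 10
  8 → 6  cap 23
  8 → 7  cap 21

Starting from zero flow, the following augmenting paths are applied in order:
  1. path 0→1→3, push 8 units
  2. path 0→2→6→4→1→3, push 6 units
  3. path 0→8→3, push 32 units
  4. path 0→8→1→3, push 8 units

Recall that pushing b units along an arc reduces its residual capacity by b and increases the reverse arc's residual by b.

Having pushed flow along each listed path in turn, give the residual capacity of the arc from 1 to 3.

after path 1 (0→1→3, push 8): res(1,3)=29
after path 2 (0→2→6→4→1→3, push 6): res(1,3)=23
after path 3 (0→8→3, push 32): res(1,3)=23
after path 4 (0→8→1→3, push 8): res(1,3)=15

Residual capacity of (1,3): 15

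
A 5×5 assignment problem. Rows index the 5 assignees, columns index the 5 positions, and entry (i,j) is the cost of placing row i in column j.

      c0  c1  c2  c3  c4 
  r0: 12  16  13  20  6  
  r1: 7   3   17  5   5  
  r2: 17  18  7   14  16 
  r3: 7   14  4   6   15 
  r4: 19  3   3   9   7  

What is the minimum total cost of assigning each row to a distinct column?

optimal assignment: row0→col4 (cost 6), row1→col3 (cost 5), row2→col2 (cost 7), row3→col0 (cost 7), row4→col1 (cost 3)
total = 6 + 5 + 7 + 7 + 3 = 28

Minimum assignment cost: 28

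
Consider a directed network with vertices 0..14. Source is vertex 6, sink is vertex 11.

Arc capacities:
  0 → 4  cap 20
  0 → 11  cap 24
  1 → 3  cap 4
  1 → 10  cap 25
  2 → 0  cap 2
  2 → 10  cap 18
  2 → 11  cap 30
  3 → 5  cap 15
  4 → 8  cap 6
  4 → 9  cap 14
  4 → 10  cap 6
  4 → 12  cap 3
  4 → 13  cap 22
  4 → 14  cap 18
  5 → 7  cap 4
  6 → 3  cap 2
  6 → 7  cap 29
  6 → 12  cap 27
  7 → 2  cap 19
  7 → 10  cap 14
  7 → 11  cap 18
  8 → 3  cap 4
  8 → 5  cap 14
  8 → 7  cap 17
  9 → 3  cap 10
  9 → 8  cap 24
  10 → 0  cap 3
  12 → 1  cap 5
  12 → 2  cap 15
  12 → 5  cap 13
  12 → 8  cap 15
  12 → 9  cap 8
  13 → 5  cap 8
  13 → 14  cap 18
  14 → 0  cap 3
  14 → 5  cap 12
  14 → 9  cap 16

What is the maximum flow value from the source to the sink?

Maximum flow value: 53

augment #1: 6→7→11 bottleneck 18, total now 18
augment #2: 6→7→2→11 bottleneck 11, total now 29
augment #3: 6→12→2→11 bottleneck 15, total now 44
augment #4: 6→3→5→7→2→11 bottleneck 2, total now 46
augment #5: 6→12→1→10→0→11 bottleneck 3, total now 49
augment #6: 6→12→5→7→2→11 bottleneck 2, total now 51
augment #7: 6→12→8→7→2→0→11 bottleneck 2, total now 53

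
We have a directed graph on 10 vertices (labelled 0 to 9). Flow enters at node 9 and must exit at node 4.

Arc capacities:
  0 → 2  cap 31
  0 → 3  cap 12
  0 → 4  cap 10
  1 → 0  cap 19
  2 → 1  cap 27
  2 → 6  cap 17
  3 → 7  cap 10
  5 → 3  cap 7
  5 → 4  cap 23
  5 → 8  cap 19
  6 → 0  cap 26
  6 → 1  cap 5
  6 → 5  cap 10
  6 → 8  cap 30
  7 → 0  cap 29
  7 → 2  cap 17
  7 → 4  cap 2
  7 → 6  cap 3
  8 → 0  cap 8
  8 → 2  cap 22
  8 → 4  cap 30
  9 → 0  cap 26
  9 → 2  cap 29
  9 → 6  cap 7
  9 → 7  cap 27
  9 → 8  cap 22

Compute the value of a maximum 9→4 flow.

augment #1: 9→0→4 bottleneck 10, total now 10
augment #2: 9→7→4 bottleneck 2, total now 12
augment #3: 9→8→4 bottleneck 22, total now 34
augment #4: 9→6→5→4 bottleneck 7, total now 41
augment #5: 9→2→6→5→4 bottleneck 3, total now 44
augment #6: 9→2→6→8→4 bottleneck 8, total now 52

Maximum flow value: 52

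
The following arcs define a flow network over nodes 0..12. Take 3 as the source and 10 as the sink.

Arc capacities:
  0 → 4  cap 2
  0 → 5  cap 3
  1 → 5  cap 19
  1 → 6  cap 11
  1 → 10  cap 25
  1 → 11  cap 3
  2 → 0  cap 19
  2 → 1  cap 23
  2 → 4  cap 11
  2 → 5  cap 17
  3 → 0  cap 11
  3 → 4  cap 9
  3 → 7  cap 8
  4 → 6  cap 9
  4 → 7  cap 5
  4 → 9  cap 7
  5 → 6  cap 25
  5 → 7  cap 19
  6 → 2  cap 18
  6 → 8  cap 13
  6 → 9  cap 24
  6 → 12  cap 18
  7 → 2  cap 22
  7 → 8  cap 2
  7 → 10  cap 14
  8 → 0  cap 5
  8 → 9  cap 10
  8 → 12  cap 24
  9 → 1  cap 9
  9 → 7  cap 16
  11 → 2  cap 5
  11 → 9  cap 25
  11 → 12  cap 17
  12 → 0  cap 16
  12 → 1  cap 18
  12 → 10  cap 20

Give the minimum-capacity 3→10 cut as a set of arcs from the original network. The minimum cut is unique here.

augment #1: 3→7→10 push 8
augment #2: 3→4→7→10 push 5
augment #3: 3→0→5→7→10 push 1
augment #4: 3→4→6→12→10 push 4
augment #5: 3→0→4→6→12→10 push 2
augment #6: 3→0→5→6→12→10 push 2
max flow = 22; residual-reachable set from 3 gives S-side
cut edges (S→T): {(0,4), (0,5), (3,4), (3,7)} total cap 22

Min-cut arcs: {(0,4), (0,5), (3,4), (3,7)} (total capacity 22)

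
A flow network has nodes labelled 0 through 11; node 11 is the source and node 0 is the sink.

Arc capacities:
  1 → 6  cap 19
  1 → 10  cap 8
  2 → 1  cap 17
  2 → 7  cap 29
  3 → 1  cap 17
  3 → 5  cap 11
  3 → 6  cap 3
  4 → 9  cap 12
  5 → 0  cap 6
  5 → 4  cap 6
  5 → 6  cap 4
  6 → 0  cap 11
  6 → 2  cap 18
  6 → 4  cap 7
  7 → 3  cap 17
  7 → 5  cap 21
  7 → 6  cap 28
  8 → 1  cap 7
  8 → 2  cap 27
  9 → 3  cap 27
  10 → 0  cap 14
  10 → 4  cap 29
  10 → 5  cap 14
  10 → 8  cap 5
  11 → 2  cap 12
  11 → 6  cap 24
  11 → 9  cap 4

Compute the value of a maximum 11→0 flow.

Maximum flow value: 25

augment #1: 11→6→0 bottleneck 11, total now 11
augment #2: 11→2→1→10→0 bottleneck 8, total now 19
augment #3: 11→2→7→5→0 bottleneck 4, total now 23
augment #4: 11→9→3→5→0 bottleneck 2, total now 25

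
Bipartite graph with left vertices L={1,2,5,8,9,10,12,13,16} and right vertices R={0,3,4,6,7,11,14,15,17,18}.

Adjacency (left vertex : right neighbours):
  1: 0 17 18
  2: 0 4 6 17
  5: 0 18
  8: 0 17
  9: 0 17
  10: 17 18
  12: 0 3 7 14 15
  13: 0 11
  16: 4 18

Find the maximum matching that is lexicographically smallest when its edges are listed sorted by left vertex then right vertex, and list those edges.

|M| = 7 (so the lex-smallest maximum matching has 7 edges)
process left vertices in ascending order; for each, take the smallest-labelled available neighbour that still permits 7 edges overall, or leave it unmatched if none does
lex-smallest matching: {1-0, 2-6, 5-18, 8-17, 12-3, 13-11, 16-4}

Lex-smallest maximum matching: {(1,0), (2,6), (5,18), (8,17), (12,3), (13,11), (16,4)}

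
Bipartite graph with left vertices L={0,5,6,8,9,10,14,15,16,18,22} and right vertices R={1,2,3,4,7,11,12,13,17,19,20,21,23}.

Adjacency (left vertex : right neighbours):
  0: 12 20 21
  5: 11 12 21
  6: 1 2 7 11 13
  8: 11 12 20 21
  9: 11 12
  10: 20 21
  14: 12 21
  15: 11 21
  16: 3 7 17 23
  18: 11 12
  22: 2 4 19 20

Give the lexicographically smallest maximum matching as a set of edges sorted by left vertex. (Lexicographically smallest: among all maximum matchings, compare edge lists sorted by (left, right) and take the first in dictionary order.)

Lex-smallest maximum matching: {(0,12), (5,11), (6,1), (8,20), (10,21), (16,3), (22,2)}

|M| = 7 (so the lex-smallest maximum matching has 7 edges)
process left vertices in ascending order; for each, take the smallest-labelled available neighbour that still permits 7 edges overall, or leave it unmatched if none does
lex-smallest matching: {0-12, 5-11, 6-1, 8-20, 10-21, 16-3, 22-2}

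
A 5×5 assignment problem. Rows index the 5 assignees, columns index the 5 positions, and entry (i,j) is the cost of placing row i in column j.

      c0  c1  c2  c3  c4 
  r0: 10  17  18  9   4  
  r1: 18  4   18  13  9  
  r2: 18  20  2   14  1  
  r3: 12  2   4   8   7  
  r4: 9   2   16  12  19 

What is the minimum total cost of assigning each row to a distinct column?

one of 2 optimal assignments: row0→col3 (cost 9), row1→col1 (cost 4), row2→col4 (cost 1), row3→col2 (cost 4), row4→col0 (cost 9)
total = 9 + 4 + 1 + 4 + 9 = 27

Minimum assignment cost: 27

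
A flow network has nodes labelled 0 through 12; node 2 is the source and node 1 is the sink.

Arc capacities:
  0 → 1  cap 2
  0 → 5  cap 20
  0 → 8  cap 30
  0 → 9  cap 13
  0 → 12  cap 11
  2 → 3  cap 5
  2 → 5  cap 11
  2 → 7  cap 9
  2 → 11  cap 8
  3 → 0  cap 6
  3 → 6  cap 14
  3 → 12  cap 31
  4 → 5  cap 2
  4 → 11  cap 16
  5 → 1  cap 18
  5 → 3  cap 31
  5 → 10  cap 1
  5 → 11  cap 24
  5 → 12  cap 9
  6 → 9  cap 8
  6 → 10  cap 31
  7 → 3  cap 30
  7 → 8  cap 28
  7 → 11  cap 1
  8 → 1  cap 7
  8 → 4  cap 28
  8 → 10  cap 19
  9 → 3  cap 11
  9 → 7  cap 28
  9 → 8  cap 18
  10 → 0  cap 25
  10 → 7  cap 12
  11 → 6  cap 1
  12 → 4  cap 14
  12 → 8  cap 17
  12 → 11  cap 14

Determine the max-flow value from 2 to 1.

augment #1: 2→5→1 bottleneck 11, total now 11
augment #2: 2→3→0→1 bottleneck 2, total now 13
augment #3: 2→7→8→1 bottleneck 7, total now 20
augment #4: 2→3→0→5→1 bottleneck 3, total now 23
augment #5: 2→7→3→0→5→1 bottleneck 1, total now 24
augment #6: 2→7→8→4→5→1 bottleneck 1, total now 25
augment #7: 2→11→6→10→0→5→1 bottleneck 1, total now 26

Maximum flow value: 26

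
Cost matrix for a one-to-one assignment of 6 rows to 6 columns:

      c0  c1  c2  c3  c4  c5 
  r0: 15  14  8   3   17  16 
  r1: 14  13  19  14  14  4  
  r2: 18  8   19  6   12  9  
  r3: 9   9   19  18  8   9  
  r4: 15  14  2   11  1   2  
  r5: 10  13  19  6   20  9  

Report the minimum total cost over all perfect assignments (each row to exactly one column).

optimal assignment: row0→col3 (cost 3), row1→col5 (cost 4), row2→col1 (cost 8), row3→col4 (cost 8), row4→col2 (cost 2), row5→col0 (cost 10)
total = 3 + 4 + 8 + 8 + 2 + 10 = 35

Minimum assignment cost: 35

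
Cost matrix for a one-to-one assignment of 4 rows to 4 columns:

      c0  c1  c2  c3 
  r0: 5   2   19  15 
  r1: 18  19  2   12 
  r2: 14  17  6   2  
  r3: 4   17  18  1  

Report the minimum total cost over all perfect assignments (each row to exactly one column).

Minimum assignment cost: 10

optimal assignment: row0→col1 (cost 2), row1→col2 (cost 2), row2→col3 (cost 2), row3→col0 (cost 4)
total = 2 + 2 + 2 + 4 = 10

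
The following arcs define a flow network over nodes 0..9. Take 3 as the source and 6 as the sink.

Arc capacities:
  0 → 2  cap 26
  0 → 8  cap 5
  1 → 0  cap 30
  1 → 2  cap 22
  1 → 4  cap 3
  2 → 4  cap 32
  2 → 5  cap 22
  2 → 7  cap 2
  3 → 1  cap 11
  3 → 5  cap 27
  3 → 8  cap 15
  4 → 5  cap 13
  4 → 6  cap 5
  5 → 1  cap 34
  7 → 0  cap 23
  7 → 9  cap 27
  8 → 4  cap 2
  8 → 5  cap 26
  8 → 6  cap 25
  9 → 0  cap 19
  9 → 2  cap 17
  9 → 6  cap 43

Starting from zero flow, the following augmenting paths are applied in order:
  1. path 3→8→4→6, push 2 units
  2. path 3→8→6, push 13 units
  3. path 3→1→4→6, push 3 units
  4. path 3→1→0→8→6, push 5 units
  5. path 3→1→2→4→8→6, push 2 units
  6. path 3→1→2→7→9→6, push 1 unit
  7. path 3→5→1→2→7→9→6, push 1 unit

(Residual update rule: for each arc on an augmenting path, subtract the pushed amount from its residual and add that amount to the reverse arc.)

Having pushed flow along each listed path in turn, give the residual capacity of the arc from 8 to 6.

Residual capacity of (8,6): 5

after path 1 (3→8→4→6, push 2): res(8,6)=25
after path 2 (3→8→6, push 13): res(8,6)=12
after path 3 (3→1→4→6, push 3): res(8,6)=12
after path 4 (3→1→0→8→6, push 5): res(8,6)=7
after path 5 (3→1→2→4→8→6, push 2): res(8,6)=5
after path 6 (3→1→2→7→9→6, push 1): res(8,6)=5
after path 7 (3→5→1→2→7→9→6, push 1): res(8,6)=5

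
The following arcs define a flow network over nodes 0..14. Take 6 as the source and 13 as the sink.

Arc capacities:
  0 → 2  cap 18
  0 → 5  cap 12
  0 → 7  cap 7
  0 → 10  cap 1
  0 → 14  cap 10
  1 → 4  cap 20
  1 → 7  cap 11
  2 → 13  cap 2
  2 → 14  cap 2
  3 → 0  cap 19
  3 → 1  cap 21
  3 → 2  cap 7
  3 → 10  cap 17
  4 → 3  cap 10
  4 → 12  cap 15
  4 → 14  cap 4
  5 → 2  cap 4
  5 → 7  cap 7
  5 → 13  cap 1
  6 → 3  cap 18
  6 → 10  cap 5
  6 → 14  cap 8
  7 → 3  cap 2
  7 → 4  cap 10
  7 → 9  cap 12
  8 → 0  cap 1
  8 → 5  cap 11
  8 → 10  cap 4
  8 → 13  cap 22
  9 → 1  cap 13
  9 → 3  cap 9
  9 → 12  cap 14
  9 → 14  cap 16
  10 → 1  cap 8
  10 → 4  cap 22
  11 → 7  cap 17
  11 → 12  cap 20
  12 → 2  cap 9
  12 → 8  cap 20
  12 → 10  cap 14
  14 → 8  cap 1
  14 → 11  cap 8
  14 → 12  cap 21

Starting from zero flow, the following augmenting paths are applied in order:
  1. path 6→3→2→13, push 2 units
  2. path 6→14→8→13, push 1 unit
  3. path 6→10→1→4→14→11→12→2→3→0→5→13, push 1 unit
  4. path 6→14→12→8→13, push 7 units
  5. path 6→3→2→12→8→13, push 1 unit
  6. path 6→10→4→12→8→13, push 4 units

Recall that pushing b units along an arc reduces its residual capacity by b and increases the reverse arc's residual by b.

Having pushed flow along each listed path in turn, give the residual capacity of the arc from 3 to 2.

Residual capacity of (3,2): 5

after path 1 (6→3→2→13, push 2): res(3,2)=5
after path 2 (6→14→8→13, push 1): res(3,2)=5
after path 3 (6→10→1→4→14→11→12→2→3→0→5→13, push 1): res(3,2)=6
after path 4 (6→14→12→8→13, push 7): res(3,2)=6
after path 5 (6→3→2→12→8→13, push 1): res(3,2)=5
after path 6 (6→10→4→12→8→13, push 4): res(3,2)=5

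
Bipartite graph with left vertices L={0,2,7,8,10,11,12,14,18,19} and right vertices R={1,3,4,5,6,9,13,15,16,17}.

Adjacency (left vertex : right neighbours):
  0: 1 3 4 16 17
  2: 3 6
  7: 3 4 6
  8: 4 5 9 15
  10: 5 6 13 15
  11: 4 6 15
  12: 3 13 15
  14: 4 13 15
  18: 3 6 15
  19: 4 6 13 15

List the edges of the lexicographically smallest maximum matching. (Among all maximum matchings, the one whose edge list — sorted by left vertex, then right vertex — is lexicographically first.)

Lex-smallest maximum matching: {(0,1), (2,3), (7,4), (8,9), (10,5), (11,6), (12,13), (14,15)}

|M| = 8 (so the lex-smallest maximum matching has 8 edges)
process left vertices in ascending order; for each, take the smallest-labelled available neighbour that still permits 8 edges overall, or leave it unmatched if none does
lex-smallest matching: {0-1, 2-3, 7-4, 8-9, 10-5, 11-6, 12-13, 14-15}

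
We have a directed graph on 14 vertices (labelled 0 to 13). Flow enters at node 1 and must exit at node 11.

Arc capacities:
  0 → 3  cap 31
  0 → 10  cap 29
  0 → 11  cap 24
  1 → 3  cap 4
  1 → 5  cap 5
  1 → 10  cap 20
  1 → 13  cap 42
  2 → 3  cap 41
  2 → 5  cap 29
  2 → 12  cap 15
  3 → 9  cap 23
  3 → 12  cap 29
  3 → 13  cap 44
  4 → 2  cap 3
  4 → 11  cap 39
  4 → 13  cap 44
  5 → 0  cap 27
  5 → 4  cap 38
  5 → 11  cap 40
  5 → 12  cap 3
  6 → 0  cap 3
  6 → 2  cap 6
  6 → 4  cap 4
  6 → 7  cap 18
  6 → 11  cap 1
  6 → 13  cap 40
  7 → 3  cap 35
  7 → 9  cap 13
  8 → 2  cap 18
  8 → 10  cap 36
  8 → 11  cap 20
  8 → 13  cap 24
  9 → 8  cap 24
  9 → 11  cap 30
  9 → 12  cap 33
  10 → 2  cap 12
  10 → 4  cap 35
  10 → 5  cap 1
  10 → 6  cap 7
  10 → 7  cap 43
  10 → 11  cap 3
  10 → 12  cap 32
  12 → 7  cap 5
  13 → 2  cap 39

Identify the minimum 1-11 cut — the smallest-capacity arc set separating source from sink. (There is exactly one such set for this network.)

Min-cut arcs: {(1,3), (1,5), (1,10), (13,2)} (total capacity 68)

augment #1: 1→5→11 push 5
augment #2: 1→10→11 push 3
augment #3: 1→3→9→11 push 4
augment #4: 1→10→4→11 push 17
augment #5: 1→13→2→5→11 push 29
augment #6: 1→13→2→3→9→11 push 10
max flow = 68; residual-reachable set from 1 gives S-side
cut edges (S→T): {(1,3), (1,5), (1,10), (13,2)} total cap 68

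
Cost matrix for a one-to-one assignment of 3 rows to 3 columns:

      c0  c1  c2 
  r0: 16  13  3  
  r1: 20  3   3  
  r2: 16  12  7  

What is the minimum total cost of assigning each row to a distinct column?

Minimum assignment cost: 22

optimal assignment: row0→col2 (cost 3), row1→col1 (cost 3), row2→col0 (cost 16)
total = 3 + 3 + 16 = 22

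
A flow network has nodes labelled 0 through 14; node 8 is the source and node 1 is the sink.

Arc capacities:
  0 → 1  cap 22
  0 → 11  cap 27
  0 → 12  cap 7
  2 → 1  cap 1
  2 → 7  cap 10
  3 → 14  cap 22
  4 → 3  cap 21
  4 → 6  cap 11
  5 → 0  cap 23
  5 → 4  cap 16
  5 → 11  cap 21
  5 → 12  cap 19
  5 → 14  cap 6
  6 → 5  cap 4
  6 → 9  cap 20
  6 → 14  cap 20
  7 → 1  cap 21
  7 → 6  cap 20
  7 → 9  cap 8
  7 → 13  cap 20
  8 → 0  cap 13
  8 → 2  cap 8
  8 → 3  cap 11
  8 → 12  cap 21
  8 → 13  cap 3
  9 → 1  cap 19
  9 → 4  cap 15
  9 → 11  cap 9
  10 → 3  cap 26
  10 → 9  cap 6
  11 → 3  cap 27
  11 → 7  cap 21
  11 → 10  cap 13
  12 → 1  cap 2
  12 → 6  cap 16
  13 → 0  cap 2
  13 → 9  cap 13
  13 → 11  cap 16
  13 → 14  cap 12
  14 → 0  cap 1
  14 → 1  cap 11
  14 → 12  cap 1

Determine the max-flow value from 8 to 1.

augment #1: 8→0→1 bottleneck 13, total now 13
augment #2: 8→2→1 bottleneck 1, total now 14
augment #3: 8→12→1 bottleneck 2, total now 16
augment #4: 8→2→7→1 bottleneck 7, total now 23
augment #5: 8→3→14→1 bottleneck 11, total now 34
augment #6: 8→13→0→1 bottleneck 2, total now 36
augment #7: 8→13→9→1 bottleneck 1, total now 37
augment #8: 8→12→6→9→1 bottleneck 16, total now 53

Maximum flow value: 53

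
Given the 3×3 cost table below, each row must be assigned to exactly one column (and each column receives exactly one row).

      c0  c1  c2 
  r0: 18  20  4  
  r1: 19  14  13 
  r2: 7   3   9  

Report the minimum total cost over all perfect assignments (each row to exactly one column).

Minimum assignment cost: 25

optimal assignment: row0→col2 (cost 4), row1→col1 (cost 14), row2→col0 (cost 7)
total = 4 + 14 + 7 = 25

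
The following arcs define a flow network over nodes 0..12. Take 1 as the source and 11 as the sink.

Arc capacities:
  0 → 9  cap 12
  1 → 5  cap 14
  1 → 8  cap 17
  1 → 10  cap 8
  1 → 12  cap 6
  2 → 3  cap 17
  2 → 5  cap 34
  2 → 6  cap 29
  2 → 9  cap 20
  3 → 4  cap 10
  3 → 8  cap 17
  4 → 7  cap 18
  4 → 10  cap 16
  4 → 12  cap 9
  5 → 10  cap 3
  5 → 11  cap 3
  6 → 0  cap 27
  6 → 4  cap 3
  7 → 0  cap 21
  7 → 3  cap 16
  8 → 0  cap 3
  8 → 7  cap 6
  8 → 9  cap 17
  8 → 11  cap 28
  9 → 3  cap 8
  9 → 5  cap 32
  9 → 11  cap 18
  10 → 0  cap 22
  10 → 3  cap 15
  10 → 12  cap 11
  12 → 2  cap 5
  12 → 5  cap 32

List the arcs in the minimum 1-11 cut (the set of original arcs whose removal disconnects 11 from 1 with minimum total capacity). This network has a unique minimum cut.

Min-cut arcs: {(1,8), (1,10), (5,10), (5,11), (12,2)} (total capacity 36)

augment #1: 1→5→11 push 3
augment #2: 1→8→11 push 17
augment #3: 1→10→0→9→11 push 8
augment #4: 1→12→2→9→11 push 5
augment #5: 1→5→10→0→9→11 push 3
max flow = 36; residual-reachable set from 1 gives S-side
cut edges (S→T): {(1,8), (1,10), (5,10), (5,11), (12,2)} total cap 36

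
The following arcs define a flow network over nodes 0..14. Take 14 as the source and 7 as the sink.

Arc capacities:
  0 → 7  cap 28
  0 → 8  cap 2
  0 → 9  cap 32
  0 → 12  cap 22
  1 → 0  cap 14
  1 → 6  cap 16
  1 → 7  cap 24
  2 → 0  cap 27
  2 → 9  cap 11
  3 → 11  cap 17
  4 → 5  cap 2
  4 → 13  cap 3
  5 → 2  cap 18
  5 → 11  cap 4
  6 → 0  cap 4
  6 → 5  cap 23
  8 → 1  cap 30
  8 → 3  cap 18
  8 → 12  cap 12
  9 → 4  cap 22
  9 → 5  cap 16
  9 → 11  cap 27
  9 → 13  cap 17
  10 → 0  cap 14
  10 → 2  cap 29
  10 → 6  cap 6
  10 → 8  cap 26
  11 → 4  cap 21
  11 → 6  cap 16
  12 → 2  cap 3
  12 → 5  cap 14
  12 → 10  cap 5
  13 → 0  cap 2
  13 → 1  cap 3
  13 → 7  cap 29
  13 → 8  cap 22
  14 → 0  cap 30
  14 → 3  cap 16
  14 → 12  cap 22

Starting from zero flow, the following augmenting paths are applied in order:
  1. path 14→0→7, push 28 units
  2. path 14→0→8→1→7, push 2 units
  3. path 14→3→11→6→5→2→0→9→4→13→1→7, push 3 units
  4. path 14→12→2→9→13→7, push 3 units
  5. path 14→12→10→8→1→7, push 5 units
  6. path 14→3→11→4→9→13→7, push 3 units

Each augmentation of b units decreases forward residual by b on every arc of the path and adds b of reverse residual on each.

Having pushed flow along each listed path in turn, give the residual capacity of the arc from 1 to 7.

Residual capacity of (1,7): 14

after path 1 (14→0→7, push 28): res(1,7)=24
after path 2 (14→0→8→1→7, push 2): res(1,7)=22
after path 3 (14→3→11→6→5→2→0→9→4→13→1→7, push 3): res(1,7)=19
after path 4 (14→12→2→9→13→7, push 3): res(1,7)=19
after path 5 (14→12→10→8→1→7, push 5): res(1,7)=14
after path 6 (14→3→11→4→9→13→7, push 3): res(1,7)=14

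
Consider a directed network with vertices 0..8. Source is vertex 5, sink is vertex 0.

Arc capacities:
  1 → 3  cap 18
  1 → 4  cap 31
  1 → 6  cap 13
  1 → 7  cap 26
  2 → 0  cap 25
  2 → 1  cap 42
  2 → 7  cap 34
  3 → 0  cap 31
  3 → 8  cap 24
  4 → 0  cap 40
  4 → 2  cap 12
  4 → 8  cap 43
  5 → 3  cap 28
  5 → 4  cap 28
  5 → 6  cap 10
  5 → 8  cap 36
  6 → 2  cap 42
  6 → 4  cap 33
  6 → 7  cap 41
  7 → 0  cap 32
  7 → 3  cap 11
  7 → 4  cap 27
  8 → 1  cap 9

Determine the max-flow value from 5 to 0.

Maximum flow value: 75

augment #1: 5→3→0 bottleneck 28, total now 28
augment #2: 5→4→0 bottleneck 28, total now 56
augment #3: 5→6→2→0 bottleneck 10, total now 66
augment #4: 5→8→1→3→0 bottleneck 3, total now 69
augment #5: 5→8→1→4→0 bottleneck 6, total now 75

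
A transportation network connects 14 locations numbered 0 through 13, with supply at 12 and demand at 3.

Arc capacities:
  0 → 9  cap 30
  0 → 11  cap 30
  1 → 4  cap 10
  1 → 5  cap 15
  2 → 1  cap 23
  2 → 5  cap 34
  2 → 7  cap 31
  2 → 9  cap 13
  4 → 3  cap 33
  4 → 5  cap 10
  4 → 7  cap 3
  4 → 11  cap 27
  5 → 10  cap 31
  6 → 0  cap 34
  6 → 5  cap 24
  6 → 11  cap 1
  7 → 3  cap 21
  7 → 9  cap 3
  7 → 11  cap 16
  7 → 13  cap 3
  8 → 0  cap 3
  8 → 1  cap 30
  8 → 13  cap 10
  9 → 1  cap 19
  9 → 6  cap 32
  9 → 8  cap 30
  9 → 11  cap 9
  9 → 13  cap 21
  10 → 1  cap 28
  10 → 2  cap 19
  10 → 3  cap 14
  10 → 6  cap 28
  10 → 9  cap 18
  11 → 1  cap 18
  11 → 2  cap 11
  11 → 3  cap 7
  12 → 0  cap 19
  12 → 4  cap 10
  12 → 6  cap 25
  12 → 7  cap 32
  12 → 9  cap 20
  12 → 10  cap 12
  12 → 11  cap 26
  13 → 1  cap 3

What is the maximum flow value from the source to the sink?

augment #1: 12→4→3 bottleneck 10, total now 10
augment #2: 12→7→3 bottleneck 21, total now 31
augment #3: 12→10→3 bottleneck 12, total now 43
augment #4: 12→11→3 bottleneck 7, total now 50
augment #5: 12→6→5→10→3 bottleneck 2, total now 52
augment #6: 12→9→1→4→3 bottleneck 10, total now 62

Maximum flow value: 62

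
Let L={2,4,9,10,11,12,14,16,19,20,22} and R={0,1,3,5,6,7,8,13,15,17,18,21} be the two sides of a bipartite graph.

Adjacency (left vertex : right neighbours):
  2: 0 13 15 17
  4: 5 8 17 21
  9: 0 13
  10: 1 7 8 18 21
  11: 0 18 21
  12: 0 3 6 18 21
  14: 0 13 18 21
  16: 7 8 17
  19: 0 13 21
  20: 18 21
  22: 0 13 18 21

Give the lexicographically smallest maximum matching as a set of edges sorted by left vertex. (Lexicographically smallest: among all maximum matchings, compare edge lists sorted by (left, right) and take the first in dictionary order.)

Lex-smallest maximum matching: {(2,15), (4,5), (9,0), (10,1), (11,18), (12,3), (14,13), (16,7), (19,21)}

|M| = 9 (so the lex-smallest maximum matching has 9 edges)
process left vertices in ascending order; for each, take the smallest-labelled available neighbour that still permits 9 edges overall, or leave it unmatched if none does
lex-smallest matching: {2-15, 4-5, 9-0, 10-1, 11-18, 12-3, 14-13, 16-7, 19-21}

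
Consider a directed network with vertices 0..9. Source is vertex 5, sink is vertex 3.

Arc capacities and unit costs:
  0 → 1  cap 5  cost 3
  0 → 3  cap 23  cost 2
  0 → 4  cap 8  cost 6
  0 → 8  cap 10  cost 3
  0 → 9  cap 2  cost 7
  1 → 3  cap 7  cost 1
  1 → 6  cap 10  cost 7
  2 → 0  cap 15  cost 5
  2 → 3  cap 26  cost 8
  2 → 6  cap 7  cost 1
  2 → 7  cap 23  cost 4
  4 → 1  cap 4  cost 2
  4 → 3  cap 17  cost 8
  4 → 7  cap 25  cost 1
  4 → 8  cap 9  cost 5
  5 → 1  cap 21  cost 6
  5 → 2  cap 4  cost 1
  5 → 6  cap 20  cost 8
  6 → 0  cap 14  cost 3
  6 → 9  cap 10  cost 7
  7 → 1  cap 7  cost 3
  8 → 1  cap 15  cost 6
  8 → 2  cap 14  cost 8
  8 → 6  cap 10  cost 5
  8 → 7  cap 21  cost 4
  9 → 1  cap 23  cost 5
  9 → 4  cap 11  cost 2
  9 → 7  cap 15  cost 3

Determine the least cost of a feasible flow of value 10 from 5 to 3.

shortest-cost path #1: 5→1→3 push 7 @ unit cost 7 (adds 49)
shortest-cost path #2: 5→2→6→0→3 push 3 @ unit cost 7 (adds 21)
total cost = 70

Minimum cost for 10 units: 70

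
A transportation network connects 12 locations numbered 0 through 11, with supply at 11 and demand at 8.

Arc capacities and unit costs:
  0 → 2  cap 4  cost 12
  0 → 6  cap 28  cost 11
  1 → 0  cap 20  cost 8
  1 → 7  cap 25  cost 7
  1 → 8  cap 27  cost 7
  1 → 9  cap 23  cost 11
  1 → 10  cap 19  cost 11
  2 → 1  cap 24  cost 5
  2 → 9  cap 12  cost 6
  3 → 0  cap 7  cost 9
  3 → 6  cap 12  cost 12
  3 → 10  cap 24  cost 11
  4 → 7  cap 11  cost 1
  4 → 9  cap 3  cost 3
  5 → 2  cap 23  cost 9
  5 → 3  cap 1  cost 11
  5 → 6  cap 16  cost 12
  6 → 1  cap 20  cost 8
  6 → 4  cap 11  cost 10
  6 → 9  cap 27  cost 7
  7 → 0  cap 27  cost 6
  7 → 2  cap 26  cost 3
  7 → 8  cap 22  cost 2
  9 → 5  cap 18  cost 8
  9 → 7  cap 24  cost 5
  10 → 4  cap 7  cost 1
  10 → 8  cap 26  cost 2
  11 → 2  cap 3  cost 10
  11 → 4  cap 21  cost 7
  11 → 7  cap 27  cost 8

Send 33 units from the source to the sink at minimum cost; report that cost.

shortest-cost path #1: 11→7→8 push 22 @ unit cost 10 (adds 220)
shortest-cost path #2: 11→2→1→8 push 3 @ unit cost 22 (adds 66)
shortest-cost path #3: 11→7→2→1→8 push 5 @ unit cost 23 (adds 115)
shortest-cost path #4: 11→4→7→2→1→8 push 3 @ unit cost 23 (adds 69)
total cost = 470

Minimum cost for 33 units: 470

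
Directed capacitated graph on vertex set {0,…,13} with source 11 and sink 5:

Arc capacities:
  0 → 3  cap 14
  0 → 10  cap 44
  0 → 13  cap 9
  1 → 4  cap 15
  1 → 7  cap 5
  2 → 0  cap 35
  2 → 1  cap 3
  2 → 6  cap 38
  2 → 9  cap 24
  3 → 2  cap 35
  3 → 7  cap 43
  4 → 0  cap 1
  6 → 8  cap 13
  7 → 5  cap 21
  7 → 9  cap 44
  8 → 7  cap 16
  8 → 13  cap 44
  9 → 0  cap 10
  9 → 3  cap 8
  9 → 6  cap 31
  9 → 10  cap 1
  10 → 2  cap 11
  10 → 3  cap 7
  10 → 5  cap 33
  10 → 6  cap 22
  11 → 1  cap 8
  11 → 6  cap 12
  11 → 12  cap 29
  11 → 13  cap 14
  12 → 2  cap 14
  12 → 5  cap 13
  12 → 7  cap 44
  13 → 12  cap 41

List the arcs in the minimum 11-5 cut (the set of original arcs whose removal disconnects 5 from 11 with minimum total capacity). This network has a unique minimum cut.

Min-cut arcs: {(1,7), (4,0), (11,6), (11,12), (11,13)} (total capacity 61)

augment #1: 11→12→5 push 13
augment #2: 11→1→7→5 push 5
augment #3: 11→12→7→5 push 16
augment #4: 11→1→4→0→10→5 push 1
augment #5: 11→6→8→7→9→10→5 push 1
augment #6: 11→13→12→2→0→10→5 push 14
augment #7: 11→6→8→7→9→0→10→5 push 10
augment #8: 11→6→8→7→9→3→2→0→10→5 push 1
max flow = 61; residual-reachable set from 11 gives S-side
cut edges (S→T): {(1,7), (4,0), (11,6), (11,12), (11,13)} total cap 61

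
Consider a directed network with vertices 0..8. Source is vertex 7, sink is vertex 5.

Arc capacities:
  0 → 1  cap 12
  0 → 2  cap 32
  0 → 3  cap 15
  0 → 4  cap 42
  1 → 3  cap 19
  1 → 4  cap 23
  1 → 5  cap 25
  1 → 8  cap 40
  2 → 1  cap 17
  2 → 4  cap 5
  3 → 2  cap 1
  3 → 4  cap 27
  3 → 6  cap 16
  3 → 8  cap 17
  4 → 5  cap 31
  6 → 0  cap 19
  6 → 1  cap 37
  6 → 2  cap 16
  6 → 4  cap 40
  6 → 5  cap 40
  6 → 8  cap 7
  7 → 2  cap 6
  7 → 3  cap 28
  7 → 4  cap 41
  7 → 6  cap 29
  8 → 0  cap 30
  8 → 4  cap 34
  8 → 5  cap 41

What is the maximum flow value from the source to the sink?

augment #1: 7→4→5 bottleneck 31, total now 31
augment #2: 7→6→5 bottleneck 29, total now 60
augment #3: 7→2→1→5 bottleneck 6, total now 66
augment #4: 7→3→6→5 bottleneck 11, total now 77
augment #5: 7→3→8→5 bottleneck 17, total now 94

Maximum flow value: 94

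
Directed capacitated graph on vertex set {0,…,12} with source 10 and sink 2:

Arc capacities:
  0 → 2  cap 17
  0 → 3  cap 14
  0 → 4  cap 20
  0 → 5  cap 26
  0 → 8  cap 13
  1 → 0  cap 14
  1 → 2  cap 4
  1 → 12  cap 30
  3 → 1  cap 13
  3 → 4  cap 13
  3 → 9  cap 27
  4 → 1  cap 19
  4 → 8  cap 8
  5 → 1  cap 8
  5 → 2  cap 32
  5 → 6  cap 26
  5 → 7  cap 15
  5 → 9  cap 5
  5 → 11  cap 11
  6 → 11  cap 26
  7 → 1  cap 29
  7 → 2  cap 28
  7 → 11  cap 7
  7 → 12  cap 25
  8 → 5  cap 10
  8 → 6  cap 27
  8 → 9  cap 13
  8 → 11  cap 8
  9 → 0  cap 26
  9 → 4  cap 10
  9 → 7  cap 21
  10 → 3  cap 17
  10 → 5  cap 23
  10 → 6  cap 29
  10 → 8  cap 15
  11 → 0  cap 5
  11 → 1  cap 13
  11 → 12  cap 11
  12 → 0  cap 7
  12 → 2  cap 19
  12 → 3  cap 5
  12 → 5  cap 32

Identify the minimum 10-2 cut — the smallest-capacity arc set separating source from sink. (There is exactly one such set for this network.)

augment #1: 10→5→2 push 23
augment #2: 10→3→1→2 push 4
augment #3: 10→8→5→2 push 9
augment #4: 10→3→1→0→2 push 9
augment #5: 10→3→9→0→2 push 4
augment #6: 10→6→11→0→2 push 4
augment #7: 10→6→11→12→2 push 11
augment #8: 10→8→5→7→2 push 1
augment #9: 10→8→9→7→2 push 5
augment #10: 10→6→11→1→12→2 push 8
augment #11: 10→6→11→0→5→7→2 push 1
augment #12: 10→6→11→1→0→5→7→2 push 2
max flow = 81; residual-reachable set from 10 gives S-side
cut edges (S→T): {(6,11), (10,3), (10,5), (10,8)} total cap 81

Min-cut arcs: {(6,11), (10,3), (10,5), (10,8)} (total capacity 81)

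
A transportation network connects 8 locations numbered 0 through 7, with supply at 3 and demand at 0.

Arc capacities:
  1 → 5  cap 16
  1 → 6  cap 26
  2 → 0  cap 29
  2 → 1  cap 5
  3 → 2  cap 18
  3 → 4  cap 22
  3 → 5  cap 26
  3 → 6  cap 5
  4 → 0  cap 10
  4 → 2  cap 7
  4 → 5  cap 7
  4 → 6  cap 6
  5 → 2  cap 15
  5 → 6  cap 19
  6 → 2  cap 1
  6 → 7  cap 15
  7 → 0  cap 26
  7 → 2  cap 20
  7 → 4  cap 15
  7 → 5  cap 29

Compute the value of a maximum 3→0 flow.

Maximum flow value: 54

augment #1: 3→2→0 bottleneck 18, total now 18
augment #2: 3→4→0 bottleneck 10, total now 28
augment #3: 3→4→2→0 bottleneck 7, total now 35
augment #4: 3→5→2→0 bottleneck 4, total now 39
augment #5: 3→6→7→0 bottleneck 5, total now 44
augment #6: 3→4→6→7→0 bottleneck 5, total now 49
augment #7: 3→5→6→7→0 bottleneck 5, total now 54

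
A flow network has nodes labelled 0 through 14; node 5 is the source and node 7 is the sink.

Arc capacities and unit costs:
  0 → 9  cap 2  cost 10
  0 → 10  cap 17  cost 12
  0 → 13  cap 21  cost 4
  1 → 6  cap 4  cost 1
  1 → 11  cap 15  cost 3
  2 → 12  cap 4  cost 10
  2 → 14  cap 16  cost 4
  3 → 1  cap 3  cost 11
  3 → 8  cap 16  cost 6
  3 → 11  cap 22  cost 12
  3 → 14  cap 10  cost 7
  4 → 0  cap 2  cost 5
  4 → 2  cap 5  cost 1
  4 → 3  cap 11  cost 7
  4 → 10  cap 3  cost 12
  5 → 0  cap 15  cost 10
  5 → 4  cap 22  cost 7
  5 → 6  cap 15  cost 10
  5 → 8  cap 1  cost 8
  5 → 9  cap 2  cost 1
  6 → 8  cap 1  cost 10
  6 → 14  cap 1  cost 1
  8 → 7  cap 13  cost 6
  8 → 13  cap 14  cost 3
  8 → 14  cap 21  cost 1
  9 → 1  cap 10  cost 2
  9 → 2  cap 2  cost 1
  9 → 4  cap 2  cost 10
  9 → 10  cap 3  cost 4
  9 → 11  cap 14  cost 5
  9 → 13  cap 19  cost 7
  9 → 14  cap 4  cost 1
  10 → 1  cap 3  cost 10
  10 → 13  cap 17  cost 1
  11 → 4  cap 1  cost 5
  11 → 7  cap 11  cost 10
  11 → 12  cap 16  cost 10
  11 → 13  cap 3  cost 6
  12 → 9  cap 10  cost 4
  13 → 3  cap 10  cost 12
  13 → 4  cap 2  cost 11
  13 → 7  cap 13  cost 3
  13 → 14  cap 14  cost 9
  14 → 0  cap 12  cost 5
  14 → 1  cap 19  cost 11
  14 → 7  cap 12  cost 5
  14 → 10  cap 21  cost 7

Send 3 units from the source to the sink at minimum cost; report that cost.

Minimum cost for 3 units: 28

shortest-cost path #1: 5→9→14→7 push 2 @ unit cost 7 (adds 14)
shortest-cost path #2: 5→8→7 push 1 @ unit cost 14 (adds 14)
total cost = 28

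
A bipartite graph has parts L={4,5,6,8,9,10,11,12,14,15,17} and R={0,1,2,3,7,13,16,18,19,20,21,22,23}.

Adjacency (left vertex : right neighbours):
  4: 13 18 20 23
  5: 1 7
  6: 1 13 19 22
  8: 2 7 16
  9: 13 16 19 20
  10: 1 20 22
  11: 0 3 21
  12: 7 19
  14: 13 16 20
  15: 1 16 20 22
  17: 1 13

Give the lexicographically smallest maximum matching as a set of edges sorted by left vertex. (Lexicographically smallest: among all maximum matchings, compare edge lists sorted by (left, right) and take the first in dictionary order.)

|M| = 10 (so the lex-smallest maximum matching has 10 edges)
process left vertices in ascending order; for each, take the smallest-labelled available neighbour that still permits 10 edges overall, or leave it unmatched if none does
lex-smallest matching: {4-18, 5-1, 6-13, 8-2, 9-19, 10-20, 11-0, 12-7, 14-16, 15-22}

Lex-smallest maximum matching: {(4,18), (5,1), (6,13), (8,2), (9,19), (10,20), (11,0), (12,7), (14,16), (15,22)}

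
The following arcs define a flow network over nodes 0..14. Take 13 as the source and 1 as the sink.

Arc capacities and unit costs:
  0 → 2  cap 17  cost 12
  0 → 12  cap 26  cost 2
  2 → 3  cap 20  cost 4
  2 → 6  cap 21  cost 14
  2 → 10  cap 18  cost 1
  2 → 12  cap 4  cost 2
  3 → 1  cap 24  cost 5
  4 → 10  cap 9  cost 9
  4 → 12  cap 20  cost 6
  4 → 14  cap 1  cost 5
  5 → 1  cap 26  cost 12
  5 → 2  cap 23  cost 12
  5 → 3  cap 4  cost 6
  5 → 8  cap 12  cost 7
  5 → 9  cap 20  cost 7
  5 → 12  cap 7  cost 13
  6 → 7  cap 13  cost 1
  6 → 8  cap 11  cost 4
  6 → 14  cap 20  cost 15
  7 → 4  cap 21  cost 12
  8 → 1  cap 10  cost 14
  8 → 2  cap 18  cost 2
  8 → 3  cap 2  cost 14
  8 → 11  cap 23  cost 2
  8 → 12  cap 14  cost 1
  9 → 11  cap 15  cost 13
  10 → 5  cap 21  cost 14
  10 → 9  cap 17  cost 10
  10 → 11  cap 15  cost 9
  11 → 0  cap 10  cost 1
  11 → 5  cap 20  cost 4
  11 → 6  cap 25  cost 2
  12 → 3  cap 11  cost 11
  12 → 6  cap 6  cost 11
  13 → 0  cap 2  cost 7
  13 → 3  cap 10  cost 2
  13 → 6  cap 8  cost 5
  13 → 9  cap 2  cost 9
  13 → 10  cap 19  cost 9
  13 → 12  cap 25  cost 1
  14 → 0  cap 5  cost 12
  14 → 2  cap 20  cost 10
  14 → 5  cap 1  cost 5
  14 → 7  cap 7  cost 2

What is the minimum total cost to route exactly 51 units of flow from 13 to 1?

Minimum cost for 51 units: 1164

shortest-cost path #1: 13→3→1 push 10 @ unit cost 7 (adds 70)
shortest-cost path #2: 13→12→3→1 push 11 @ unit cost 17 (adds 187)
shortest-cost path #3: 13→6→8→2→3→1 push 3 @ unit cost 20 (adds 60)
shortest-cost path #4: 13→6→8→1 push 5 @ unit cost 23 (adds 115)
shortest-cost path #5: 13→12→6→8→1 push 3 @ unit cost 30 (adds 90)
shortest-cost path #6: 13→0→2→8→1 push 2 @ unit cost 31 (adds 62)
shortest-cost path #7: 13→10→11→5→1 push 15 @ unit cost 34 (adds 510)
shortest-cost path #8: 13→10→5→1 push 2 @ unit cost 35 (adds 70)
total cost = 1164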